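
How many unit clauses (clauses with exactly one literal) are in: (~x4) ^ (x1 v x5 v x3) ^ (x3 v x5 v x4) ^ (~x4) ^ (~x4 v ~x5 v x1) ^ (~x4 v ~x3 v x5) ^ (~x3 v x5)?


A unit clause contains exactly one literal.
Unit clauses found: (~x4), (~x4).
Count = 2.

2


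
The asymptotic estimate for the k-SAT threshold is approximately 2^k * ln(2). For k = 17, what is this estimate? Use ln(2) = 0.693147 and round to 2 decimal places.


Using the asymptotic formula: threshold ~ 2^k * ln(2).
2^17 = 131072.
131072 * 0.693147 = 90852.16.

90852.16


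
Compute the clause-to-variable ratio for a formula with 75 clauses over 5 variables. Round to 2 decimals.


Clause-to-variable ratio = clauses / variables.
75 / 5 = 15.0.

15.0


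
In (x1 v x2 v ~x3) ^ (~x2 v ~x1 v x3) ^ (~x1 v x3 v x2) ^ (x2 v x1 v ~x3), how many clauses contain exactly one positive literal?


A definite clause has exactly one positive literal.
Clause 1: 2 positive -> not definite
Clause 2: 1 positive -> definite
Clause 3: 2 positive -> not definite
Clause 4: 2 positive -> not definite
Definite clause count = 1.

1


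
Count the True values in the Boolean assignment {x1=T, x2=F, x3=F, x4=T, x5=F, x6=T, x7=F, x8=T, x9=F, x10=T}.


The weight is the number of variables assigned True.
True variables: x1, x4, x6, x8, x10.
Weight = 5.

5


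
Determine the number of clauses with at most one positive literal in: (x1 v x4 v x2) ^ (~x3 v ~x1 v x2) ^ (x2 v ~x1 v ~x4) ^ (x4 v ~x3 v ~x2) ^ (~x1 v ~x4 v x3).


A Horn clause has at most one positive literal.
Clause 1: 3 positive lit(s) -> not Horn
Clause 2: 1 positive lit(s) -> Horn
Clause 3: 1 positive lit(s) -> Horn
Clause 4: 1 positive lit(s) -> Horn
Clause 5: 1 positive lit(s) -> Horn
Total Horn clauses = 4.

4


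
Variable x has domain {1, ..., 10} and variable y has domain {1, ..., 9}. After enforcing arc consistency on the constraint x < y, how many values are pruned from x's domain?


For the constraint x < y, x needs a supporting value in y's domain.
x can be at most 8 (one less than y's maximum).
Valid x values from domain: 8 out of 10.
Pruned = 10 - 8 = 2.

2


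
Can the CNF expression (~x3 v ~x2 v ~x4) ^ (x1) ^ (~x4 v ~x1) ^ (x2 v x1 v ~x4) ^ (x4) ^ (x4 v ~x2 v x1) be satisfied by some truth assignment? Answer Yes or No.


Check all 16 possible truth assignments.
Number of satisfying assignments found: 0.
The formula is unsatisfiable.

No


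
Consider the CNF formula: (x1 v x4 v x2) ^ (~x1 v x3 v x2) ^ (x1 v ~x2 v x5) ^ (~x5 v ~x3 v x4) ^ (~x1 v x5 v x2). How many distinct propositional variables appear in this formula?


Identify each distinct variable in the formula.
Variables found: x1, x2, x3, x4, x5.
Total distinct variables = 5.

5


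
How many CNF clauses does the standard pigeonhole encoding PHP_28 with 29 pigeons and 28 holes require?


The PHP encoding has two parts:
1) At-least-one-hole clauses: 29 (one per pigeon, each with 28 literals).
2) At-most-one-pigeon-per-hole clauses: 28 holes * C(29,2) = 28 * 406 = 11368.
Total clauses = 29 + 11368 = 11397.

11397


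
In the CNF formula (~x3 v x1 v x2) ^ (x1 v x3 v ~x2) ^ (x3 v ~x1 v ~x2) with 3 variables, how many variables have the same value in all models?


Find all satisfying assignments: 5 model(s).
Check which variables have the same value in every model.
No variable is fixed across all models.
Backbone size = 0.

0


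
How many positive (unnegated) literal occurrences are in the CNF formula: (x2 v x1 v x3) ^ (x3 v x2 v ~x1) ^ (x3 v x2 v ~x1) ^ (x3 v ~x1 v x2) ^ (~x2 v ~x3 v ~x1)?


Scan each clause for unnegated literals.
Clause 1: 3 positive; Clause 2: 2 positive; Clause 3: 2 positive; Clause 4: 2 positive; Clause 5: 0 positive.
Total positive literal occurrences = 9.

9


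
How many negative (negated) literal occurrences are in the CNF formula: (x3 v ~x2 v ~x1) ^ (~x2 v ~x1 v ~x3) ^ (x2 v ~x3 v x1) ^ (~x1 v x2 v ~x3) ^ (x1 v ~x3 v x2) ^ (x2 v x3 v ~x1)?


Scan each clause for negated literals.
Clause 1: 2 negative; Clause 2: 3 negative; Clause 3: 1 negative; Clause 4: 2 negative; Clause 5: 1 negative; Clause 6: 1 negative.
Total negative literal occurrences = 10.

10


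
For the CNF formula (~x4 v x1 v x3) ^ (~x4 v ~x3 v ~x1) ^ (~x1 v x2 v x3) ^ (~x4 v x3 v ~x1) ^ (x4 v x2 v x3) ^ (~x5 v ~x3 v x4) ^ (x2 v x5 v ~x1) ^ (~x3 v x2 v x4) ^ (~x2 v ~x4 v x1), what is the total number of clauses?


Each group enclosed in parentheses joined by ^ is one clause.
Counting the conjuncts: 9 clauses.

9


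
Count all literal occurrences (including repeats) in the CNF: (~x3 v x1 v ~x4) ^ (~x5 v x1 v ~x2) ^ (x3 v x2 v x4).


Clause lengths: 3, 3, 3.
Sum = 3 + 3 + 3 = 9.

9


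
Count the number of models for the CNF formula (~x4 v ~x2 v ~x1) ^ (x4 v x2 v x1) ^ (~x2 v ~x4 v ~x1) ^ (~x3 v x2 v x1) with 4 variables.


Enumerate all 16 truth assignments over 4 variables.
Test each against every clause.
Satisfying assignments found: 11.

11


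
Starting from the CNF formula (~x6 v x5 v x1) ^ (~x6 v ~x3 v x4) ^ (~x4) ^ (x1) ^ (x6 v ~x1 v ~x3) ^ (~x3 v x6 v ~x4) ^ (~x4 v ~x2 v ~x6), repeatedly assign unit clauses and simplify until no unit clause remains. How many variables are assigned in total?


Unit propagation repeatedly assigns the literal in any unit clause, then simplifies.
Assignments in order: x4 = F, x1 = T.
No further unit clauses remain.
Total variables assigned = 2.

2


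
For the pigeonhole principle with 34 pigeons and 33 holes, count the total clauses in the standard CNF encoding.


The PHP encoding has two parts:
1) At-least-one-hole clauses: 34 (one per pigeon, each with 33 literals).
2) At-most-one-pigeon-per-hole clauses: 33 holes * C(34,2) = 33 * 561 = 18513.
Total clauses = 34 + 18513 = 18547.

18547


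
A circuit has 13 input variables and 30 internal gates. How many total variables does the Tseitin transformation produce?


The Tseitin transformation introduces one auxiliary variable per gate.
Total variables = inputs + gates = 13 + 30 = 43.

43


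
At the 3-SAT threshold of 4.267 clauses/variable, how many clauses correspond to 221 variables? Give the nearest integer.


The 3-SAT phase transition occurs at approximately 4.267 clauses per variable.
m = 4.267 * 221 = 943.007.
Rounded to nearest integer: 943.

943


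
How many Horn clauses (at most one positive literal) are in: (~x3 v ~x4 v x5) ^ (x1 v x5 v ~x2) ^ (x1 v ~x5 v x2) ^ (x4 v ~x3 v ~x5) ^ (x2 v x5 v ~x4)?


A Horn clause has at most one positive literal.
Clause 1: 1 positive lit(s) -> Horn
Clause 2: 2 positive lit(s) -> not Horn
Clause 3: 2 positive lit(s) -> not Horn
Clause 4: 1 positive lit(s) -> Horn
Clause 5: 2 positive lit(s) -> not Horn
Total Horn clauses = 2.

2


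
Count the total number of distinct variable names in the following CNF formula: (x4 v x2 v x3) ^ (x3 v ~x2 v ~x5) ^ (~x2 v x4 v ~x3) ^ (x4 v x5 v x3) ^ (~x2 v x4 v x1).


Identify each distinct variable in the formula.
Variables found: x1, x2, x3, x4, x5.
Total distinct variables = 5.

5


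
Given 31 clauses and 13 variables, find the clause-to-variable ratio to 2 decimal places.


Clause-to-variable ratio = clauses / variables.
31 / 13 = 2.38.

2.38


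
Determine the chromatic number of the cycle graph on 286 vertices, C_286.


A cycle on an even number of vertices is bipartite: alternate two colors around the cycle.
Since 286 is even, two colors suffice, and at least two are needed because the graph has edges.
Chromatic number = 2.

2


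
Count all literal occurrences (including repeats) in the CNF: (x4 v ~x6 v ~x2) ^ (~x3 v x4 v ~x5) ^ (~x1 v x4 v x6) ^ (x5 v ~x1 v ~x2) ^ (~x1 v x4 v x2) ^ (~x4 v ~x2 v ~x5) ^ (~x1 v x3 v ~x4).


Clause lengths: 3, 3, 3, 3, 3, 3, 3.
Sum = 3 + 3 + 3 + 3 + 3 + 3 + 3 = 21.

21


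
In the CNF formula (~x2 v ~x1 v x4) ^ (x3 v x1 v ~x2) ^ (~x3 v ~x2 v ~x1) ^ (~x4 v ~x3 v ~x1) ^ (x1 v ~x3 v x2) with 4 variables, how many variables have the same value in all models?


Find all satisfying assignments: 8 model(s).
Check which variables have the same value in every model.
No variable is fixed across all models.
Backbone size = 0.

0


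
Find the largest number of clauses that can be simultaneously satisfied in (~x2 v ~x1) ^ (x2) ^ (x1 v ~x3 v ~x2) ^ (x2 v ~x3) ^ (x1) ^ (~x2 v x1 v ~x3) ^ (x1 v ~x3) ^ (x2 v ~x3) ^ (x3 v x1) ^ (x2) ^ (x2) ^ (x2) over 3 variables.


Enumerate all 8 truth assignments.
For each, count how many of the 12 clauses are satisfied.
The formula is not fully satisfiable, so the maximum is below 12.
Maximum simultaneously satisfiable clauses = 11.

11


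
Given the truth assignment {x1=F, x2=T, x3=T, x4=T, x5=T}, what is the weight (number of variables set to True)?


The weight is the number of variables assigned True.
True variables: x2, x3, x4, x5.
Weight = 4.

4


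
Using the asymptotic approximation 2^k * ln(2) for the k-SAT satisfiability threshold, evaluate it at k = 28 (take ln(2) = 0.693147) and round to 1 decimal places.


Using the asymptotic formula: threshold ~ 2^k * ln(2).
2^28 = 268435456.
268435456 * 0.693147 = 186065231.0.

186065231.0


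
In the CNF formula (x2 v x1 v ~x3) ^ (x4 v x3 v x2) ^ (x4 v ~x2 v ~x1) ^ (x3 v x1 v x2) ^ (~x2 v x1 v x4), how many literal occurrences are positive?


Scan each clause for unnegated literals.
Clause 1: 2 positive; Clause 2: 3 positive; Clause 3: 1 positive; Clause 4: 3 positive; Clause 5: 2 positive.
Total positive literal occurrences = 11.

11


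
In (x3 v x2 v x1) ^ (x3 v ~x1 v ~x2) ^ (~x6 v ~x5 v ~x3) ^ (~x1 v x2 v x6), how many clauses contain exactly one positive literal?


A definite clause has exactly one positive literal.
Clause 1: 3 positive -> not definite
Clause 2: 1 positive -> definite
Clause 3: 0 positive -> not definite
Clause 4: 2 positive -> not definite
Definite clause count = 1.

1


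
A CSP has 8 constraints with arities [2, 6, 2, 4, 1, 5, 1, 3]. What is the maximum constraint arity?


The arities are: 2, 6, 2, 4, 1, 5, 1, 3.
Scan for the maximum value.
Maximum arity = 6.

6


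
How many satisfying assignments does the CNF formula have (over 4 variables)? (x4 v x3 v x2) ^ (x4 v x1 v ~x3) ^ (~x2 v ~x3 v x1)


Enumerate all 16 truth assignments over 4 variables.
Test each against every clause.
Satisfying assignments found: 11.

11


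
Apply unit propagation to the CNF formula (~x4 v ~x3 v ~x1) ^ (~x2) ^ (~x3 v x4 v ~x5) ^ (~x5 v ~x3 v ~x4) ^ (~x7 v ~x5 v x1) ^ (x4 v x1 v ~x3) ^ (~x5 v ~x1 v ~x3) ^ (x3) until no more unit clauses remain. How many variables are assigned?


Unit propagation repeatedly assigns the literal in any unit clause, then simplifies.
Assignments in order: x2 = F, x3 = T.
No further unit clauses remain.
Total variables assigned = 2.

2


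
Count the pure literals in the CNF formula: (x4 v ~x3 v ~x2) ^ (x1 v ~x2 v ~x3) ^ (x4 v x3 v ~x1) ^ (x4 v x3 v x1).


A pure literal appears in only one polarity across all clauses.
Pure literals: x2 (negative only), x4 (positive only).
Count = 2.

2


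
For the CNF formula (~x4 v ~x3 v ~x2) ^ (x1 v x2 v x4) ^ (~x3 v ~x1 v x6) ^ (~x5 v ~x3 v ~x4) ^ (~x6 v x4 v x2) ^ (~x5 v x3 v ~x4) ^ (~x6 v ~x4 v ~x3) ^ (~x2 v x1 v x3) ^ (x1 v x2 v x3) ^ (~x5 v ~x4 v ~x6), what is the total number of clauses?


Each group enclosed in parentheses joined by ^ is one clause.
Counting the conjuncts: 10 clauses.

10


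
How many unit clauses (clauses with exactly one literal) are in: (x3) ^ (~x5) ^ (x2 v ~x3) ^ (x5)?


A unit clause contains exactly one literal.
Unit clauses found: (x3), (~x5), (x5).
Count = 3.

3


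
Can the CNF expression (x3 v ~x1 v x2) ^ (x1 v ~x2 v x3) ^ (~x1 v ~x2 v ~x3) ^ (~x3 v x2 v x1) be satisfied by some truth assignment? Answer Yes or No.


Check all 8 possible truth assignments.
Number of satisfying assignments found: 4.
The formula is satisfiable.

Yes


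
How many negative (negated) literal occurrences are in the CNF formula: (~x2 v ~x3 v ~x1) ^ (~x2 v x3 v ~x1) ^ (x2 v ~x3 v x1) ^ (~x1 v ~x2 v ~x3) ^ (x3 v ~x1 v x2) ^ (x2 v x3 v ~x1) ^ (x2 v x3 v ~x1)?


Scan each clause for negated literals.
Clause 1: 3 negative; Clause 2: 2 negative; Clause 3: 1 negative; Clause 4: 3 negative; Clause 5: 1 negative; Clause 6: 1 negative; Clause 7: 1 negative.
Total negative literal occurrences = 12.

12


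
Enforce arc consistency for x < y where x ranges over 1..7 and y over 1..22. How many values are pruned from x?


For the constraint x < y, x needs a supporting value in y's domain.
x can be at most 21 (one less than y's maximum).
Valid x values from domain: 7 out of 7.
Pruned = 7 - 7 = 0.

0


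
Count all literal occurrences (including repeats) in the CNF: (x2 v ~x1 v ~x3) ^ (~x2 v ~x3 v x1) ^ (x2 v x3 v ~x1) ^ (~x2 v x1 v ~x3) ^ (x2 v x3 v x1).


Clause lengths: 3, 3, 3, 3, 3.
Sum = 3 + 3 + 3 + 3 + 3 = 15.

15


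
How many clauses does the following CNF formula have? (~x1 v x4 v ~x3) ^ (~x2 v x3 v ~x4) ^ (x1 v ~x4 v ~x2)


Each group enclosed in parentheses joined by ^ is one clause.
Counting the conjuncts: 3 clauses.

3


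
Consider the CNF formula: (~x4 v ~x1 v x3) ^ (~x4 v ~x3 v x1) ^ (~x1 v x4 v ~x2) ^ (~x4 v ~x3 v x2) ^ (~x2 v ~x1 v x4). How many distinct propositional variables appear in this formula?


Identify each distinct variable in the formula.
Variables found: x1, x2, x3, x4.
Total distinct variables = 4.

4


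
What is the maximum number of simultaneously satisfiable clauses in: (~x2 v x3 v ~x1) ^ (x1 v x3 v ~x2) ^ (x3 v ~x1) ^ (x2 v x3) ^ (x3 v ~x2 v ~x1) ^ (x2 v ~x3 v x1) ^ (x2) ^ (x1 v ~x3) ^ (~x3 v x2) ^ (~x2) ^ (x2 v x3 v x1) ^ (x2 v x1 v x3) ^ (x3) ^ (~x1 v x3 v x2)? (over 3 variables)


Enumerate all 8 truth assignments.
For each, count how many of the 14 clauses are satisfied.
The formula is not fully satisfiable, so the maximum is below 14.
Maximum simultaneously satisfiable clauses = 13.

13


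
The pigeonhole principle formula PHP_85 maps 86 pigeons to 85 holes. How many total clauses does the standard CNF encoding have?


The PHP encoding has two parts:
1) At-least-one-hole clauses: 86 (one per pigeon, each with 85 literals).
2) At-most-one-pigeon-per-hole clauses: 85 holes * C(86,2) = 85 * 3655 = 310675.
Total clauses = 86 + 310675 = 310761.

310761


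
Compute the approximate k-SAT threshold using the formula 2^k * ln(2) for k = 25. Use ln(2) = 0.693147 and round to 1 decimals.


Using the asymptotic formula: threshold ~ 2^k * ln(2).
2^25 = 33554432.
33554432 * 0.693147 = 23258153.9.

23258153.9


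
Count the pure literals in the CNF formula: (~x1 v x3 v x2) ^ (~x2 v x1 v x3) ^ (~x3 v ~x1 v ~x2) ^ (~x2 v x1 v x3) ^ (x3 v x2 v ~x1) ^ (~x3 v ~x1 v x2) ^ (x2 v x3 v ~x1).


A pure literal appears in only one polarity across all clauses.
No pure literals found.
Count = 0.

0


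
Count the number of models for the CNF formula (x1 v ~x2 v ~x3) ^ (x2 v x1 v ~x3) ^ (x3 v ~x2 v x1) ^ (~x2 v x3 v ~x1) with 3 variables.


Enumerate all 8 truth assignments over 3 variables.
Test each against every clause.
Satisfying assignments found: 4.

4


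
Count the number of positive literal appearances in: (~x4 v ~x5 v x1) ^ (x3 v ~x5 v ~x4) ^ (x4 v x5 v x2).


Scan each clause for unnegated literals.
Clause 1: 1 positive; Clause 2: 1 positive; Clause 3: 3 positive.
Total positive literal occurrences = 5.

5


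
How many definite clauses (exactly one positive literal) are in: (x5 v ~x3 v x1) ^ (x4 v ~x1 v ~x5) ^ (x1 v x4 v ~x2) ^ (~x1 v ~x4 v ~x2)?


A definite clause has exactly one positive literal.
Clause 1: 2 positive -> not definite
Clause 2: 1 positive -> definite
Clause 3: 2 positive -> not definite
Clause 4: 0 positive -> not definite
Definite clause count = 1.

1


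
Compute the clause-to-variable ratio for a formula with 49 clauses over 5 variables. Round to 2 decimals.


Clause-to-variable ratio = clauses / variables.
49 / 5 = 9.8.

9.8


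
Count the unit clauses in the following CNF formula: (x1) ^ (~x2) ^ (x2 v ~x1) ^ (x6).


A unit clause contains exactly one literal.
Unit clauses found: (x1), (~x2), (x6).
Count = 3.

3


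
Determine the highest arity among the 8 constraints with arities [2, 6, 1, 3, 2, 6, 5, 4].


The arities are: 2, 6, 1, 3, 2, 6, 5, 4.
Scan for the maximum value.
Maximum arity = 6.

6


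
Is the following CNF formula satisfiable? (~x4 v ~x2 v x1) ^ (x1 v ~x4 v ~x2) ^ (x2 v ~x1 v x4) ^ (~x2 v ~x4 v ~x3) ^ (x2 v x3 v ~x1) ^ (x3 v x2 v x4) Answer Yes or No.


Check all 16 possible truth assignments.
Number of satisfying assignments found: 9.
The formula is satisfiable.

Yes


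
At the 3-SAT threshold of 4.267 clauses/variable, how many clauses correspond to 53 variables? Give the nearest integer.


The 3-SAT phase transition occurs at approximately 4.267 clauses per variable.
m = 4.267 * 53 = 226.151.
Rounded to nearest integer: 226.

226


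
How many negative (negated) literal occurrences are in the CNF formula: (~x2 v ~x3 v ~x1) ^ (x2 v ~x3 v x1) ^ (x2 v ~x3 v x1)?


Scan each clause for negated literals.
Clause 1: 3 negative; Clause 2: 1 negative; Clause 3: 1 negative.
Total negative literal occurrences = 5.

5


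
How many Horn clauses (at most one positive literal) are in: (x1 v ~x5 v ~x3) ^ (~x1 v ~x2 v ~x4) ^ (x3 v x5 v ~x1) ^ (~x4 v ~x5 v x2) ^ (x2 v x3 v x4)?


A Horn clause has at most one positive literal.
Clause 1: 1 positive lit(s) -> Horn
Clause 2: 0 positive lit(s) -> Horn
Clause 3: 2 positive lit(s) -> not Horn
Clause 4: 1 positive lit(s) -> Horn
Clause 5: 3 positive lit(s) -> not Horn
Total Horn clauses = 3.

3


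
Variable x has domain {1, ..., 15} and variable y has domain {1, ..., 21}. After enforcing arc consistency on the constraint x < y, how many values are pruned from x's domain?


For the constraint x < y, x needs a supporting value in y's domain.
x can be at most 20 (one less than y's maximum).
Valid x values from domain: 15 out of 15.
Pruned = 15 - 15 = 0.

0


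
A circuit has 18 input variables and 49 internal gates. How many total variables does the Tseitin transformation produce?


The Tseitin transformation introduces one auxiliary variable per gate.
Total variables = inputs + gates = 18 + 49 = 67.

67


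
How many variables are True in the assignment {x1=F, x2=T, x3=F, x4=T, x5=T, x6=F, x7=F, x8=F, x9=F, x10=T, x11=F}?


The weight is the number of variables assigned True.
True variables: x2, x4, x5, x10.
Weight = 4.

4


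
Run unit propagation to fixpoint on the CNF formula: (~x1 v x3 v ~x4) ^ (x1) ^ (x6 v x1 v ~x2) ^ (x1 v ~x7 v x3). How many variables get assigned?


Unit propagation repeatedly assigns the literal in any unit clause, then simplifies.
Assignments in order: x1 = T.
No further unit clauses remain.
Total variables assigned = 1.

1


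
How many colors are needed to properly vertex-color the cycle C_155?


An odd cycle cannot be 2-colored: alternating two colors around the cycle returns to the start with a conflict.
Since 155 is odd, three colors are required (and three suffice).
Chromatic number = 3.

3


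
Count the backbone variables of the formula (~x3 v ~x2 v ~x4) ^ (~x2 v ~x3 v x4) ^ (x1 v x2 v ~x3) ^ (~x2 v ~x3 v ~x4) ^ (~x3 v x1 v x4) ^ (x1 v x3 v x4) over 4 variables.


Find all satisfying assignments: 8 model(s).
Check which variables have the same value in every model.
No variable is fixed across all models.
Backbone size = 0.

0


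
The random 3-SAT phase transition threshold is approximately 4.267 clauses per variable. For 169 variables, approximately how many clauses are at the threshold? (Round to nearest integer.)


The 3-SAT phase transition occurs at approximately 4.267 clauses per variable.
m = 4.267 * 169 = 721.123.
Rounded to nearest integer: 721.

721


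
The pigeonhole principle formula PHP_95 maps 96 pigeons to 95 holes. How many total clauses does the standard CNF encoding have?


The PHP encoding has two parts:
1) At-least-one-hole clauses: 96 (one per pigeon, each with 95 literals).
2) At-most-one-pigeon-per-hole clauses: 95 holes * C(96,2) = 95 * 4560 = 433200.
Total clauses = 96 + 433200 = 433296.

433296


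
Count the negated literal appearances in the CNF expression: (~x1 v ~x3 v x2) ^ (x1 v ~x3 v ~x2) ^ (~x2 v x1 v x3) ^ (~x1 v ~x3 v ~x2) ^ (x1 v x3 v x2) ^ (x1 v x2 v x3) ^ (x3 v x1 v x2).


Scan each clause for negated literals.
Clause 1: 2 negative; Clause 2: 2 negative; Clause 3: 1 negative; Clause 4: 3 negative; Clause 5: 0 negative; Clause 6: 0 negative; Clause 7: 0 negative.
Total negative literal occurrences = 8.

8


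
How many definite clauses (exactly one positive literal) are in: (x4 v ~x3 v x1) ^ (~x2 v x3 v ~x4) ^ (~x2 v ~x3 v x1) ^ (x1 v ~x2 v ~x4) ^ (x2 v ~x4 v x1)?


A definite clause has exactly one positive literal.
Clause 1: 2 positive -> not definite
Clause 2: 1 positive -> definite
Clause 3: 1 positive -> definite
Clause 4: 1 positive -> definite
Clause 5: 2 positive -> not definite
Definite clause count = 3.

3


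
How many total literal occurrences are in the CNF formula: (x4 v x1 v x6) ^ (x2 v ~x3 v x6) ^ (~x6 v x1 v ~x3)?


Clause lengths: 3, 3, 3.
Sum = 3 + 3 + 3 = 9.

9


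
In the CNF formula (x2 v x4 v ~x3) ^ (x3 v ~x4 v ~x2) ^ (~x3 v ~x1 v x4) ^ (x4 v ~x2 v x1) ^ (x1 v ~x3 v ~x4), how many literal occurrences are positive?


Scan each clause for unnegated literals.
Clause 1: 2 positive; Clause 2: 1 positive; Clause 3: 1 positive; Clause 4: 2 positive; Clause 5: 1 positive.
Total positive literal occurrences = 7.

7


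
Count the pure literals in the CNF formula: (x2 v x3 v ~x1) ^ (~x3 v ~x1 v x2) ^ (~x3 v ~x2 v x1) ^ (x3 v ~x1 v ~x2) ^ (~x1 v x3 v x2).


A pure literal appears in only one polarity across all clauses.
No pure literals found.
Count = 0.

0


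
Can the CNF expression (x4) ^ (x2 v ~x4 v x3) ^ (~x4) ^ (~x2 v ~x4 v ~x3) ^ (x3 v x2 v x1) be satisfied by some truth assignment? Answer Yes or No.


Check all 16 possible truth assignments.
Number of satisfying assignments found: 0.
The formula is unsatisfiable.

No


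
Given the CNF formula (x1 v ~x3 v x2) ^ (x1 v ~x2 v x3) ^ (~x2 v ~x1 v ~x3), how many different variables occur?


Identify each distinct variable in the formula.
Variables found: x1, x2, x3.
Total distinct variables = 3.

3


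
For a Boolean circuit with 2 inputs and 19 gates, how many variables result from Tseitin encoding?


The Tseitin transformation introduces one auxiliary variable per gate.
Total variables = inputs + gates = 2 + 19 = 21.

21


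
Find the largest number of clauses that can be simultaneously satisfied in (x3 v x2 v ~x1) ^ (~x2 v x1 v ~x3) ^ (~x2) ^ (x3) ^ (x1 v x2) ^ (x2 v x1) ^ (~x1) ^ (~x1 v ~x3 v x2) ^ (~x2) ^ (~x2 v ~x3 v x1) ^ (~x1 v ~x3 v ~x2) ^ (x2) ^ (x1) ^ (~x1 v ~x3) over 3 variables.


Enumerate all 8 truth assignments.
For each, count how many of the 14 clauses are satisfied.
The formula is not fully satisfiable, so the maximum is below 14.
Maximum simultaneously satisfiable clauses = 10.

10


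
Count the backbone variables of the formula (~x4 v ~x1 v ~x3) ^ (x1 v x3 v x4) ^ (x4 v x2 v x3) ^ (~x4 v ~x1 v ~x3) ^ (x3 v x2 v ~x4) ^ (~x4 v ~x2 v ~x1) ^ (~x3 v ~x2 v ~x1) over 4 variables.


Find all satisfying assignments: 7 model(s).
Check which variables have the same value in every model.
No variable is fixed across all models.
Backbone size = 0.

0


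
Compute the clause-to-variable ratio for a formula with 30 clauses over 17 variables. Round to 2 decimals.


Clause-to-variable ratio = clauses / variables.
30 / 17 = 1.76.

1.76


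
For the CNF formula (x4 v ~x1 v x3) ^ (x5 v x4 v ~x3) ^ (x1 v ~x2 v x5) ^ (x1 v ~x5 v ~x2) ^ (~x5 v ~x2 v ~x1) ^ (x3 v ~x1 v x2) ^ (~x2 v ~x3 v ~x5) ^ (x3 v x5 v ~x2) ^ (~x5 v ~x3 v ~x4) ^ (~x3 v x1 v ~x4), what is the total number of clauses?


Each group enclosed in parentheses joined by ^ is one clause.
Counting the conjuncts: 10 clauses.

10


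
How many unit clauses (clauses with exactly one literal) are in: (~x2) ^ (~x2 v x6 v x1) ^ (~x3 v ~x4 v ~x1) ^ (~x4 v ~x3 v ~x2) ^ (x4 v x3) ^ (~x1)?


A unit clause contains exactly one literal.
Unit clauses found: (~x2), (~x1).
Count = 2.

2


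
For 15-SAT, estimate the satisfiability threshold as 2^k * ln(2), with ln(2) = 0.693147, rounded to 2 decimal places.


Using the asymptotic formula: threshold ~ 2^k * ln(2).
2^15 = 32768.
32768 * 0.693147 = 22713.04.

22713.04


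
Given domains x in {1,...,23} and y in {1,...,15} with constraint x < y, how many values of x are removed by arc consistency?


For the constraint x < y, x needs a supporting value in y's domain.
x can be at most 14 (one less than y's maximum).
Valid x values from domain: 14 out of 23.
Pruned = 23 - 14 = 9.

9


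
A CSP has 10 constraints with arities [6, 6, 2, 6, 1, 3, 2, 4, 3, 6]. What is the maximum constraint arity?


The arities are: 6, 6, 2, 6, 1, 3, 2, 4, 3, 6.
Scan for the maximum value.
Maximum arity = 6.

6


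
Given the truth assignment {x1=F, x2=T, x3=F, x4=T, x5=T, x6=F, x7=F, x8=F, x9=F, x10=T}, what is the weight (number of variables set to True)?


The weight is the number of variables assigned True.
True variables: x2, x4, x5, x10.
Weight = 4.

4


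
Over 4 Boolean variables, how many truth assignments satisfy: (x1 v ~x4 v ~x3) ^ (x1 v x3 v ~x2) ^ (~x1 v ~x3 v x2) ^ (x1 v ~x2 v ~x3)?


Enumerate all 16 truth assignments over 4 variables.
Test each against every clause.
Satisfying assignments found: 9.

9


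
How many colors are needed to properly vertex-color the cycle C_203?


An odd cycle cannot be 2-colored: alternating two colors around the cycle returns to the start with a conflict.
Since 203 is odd, three colors are required (and three suffice).
Chromatic number = 3.

3


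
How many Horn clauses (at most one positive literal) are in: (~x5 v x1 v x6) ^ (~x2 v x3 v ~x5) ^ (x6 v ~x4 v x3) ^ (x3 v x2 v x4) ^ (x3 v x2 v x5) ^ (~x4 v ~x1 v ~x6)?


A Horn clause has at most one positive literal.
Clause 1: 2 positive lit(s) -> not Horn
Clause 2: 1 positive lit(s) -> Horn
Clause 3: 2 positive lit(s) -> not Horn
Clause 4: 3 positive lit(s) -> not Horn
Clause 5: 3 positive lit(s) -> not Horn
Clause 6: 0 positive lit(s) -> Horn
Total Horn clauses = 2.

2


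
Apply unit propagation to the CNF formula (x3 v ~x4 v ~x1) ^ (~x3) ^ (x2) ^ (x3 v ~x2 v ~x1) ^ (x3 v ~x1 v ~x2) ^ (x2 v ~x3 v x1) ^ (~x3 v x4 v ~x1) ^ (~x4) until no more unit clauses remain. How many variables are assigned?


Unit propagation repeatedly assigns the literal in any unit clause, then simplifies.
Assignments in order: x3 = F, x2 = T, x1 = F, x4 = F.
No further unit clauses remain.
Total variables assigned = 4.

4


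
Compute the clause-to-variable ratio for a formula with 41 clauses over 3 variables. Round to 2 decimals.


Clause-to-variable ratio = clauses / variables.
41 / 3 = 13.67.

13.67


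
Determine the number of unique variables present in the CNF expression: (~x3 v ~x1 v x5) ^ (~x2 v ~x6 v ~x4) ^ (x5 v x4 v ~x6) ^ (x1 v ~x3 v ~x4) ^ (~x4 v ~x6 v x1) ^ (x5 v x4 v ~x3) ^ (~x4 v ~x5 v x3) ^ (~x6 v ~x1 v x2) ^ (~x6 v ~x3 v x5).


Identify each distinct variable in the formula.
Variables found: x1, x2, x3, x4, x5, x6.
Total distinct variables = 6.

6


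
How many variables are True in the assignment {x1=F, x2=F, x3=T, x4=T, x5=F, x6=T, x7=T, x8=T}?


The weight is the number of variables assigned True.
True variables: x3, x4, x6, x7, x8.
Weight = 5.

5


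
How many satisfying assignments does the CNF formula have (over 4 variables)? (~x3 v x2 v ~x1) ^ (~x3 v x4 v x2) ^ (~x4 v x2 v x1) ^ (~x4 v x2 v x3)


Enumerate all 16 truth assignments over 4 variables.
Test each against every clause.
Satisfying assignments found: 10.

10


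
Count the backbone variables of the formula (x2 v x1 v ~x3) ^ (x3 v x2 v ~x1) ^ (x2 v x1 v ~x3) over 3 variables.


Find all satisfying assignments: 6 model(s).
Check which variables have the same value in every model.
No variable is fixed across all models.
Backbone size = 0.

0


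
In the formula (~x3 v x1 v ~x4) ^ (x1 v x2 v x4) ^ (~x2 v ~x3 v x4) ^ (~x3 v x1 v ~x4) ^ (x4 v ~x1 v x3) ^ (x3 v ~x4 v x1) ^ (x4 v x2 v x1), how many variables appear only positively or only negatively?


A pure literal appears in only one polarity across all clauses.
No pure literals found.
Count = 0.

0


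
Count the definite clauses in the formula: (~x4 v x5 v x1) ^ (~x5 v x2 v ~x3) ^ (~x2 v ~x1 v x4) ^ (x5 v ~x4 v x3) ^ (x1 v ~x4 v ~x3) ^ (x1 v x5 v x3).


A definite clause has exactly one positive literal.
Clause 1: 2 positive -> not definite
Clause 2: 1 positive -> definite
Clause 3: 1 positive -> definite
Clause 4: 2 positive -> not definite
Clause 5: 1 positive -> definite
Clause 6: 3 positive -> not definite
Definite clause count = 3.

3


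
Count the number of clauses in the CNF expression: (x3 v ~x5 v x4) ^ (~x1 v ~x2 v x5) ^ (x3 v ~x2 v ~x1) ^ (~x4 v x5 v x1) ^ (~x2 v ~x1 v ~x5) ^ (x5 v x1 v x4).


Each group enclosed in parentheses joined by ^ is one clause.
Counting the conjuncts: 6 clauses.

6


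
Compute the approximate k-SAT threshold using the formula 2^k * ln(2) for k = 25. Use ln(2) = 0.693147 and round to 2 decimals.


Using the asymptotic formula: threshold ~ 2^k * ln(2).
2^25 = 33554432.
33554432 * 0.693147 = 23258153.88.

23258153.88


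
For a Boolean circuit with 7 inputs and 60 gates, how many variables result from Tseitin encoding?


The Tseitin transformation introduces one auxiliary variable per gate.
Total variables = inputs + gates = 7 + 60 = 67.

67


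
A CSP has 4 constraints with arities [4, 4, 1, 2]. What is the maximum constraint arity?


The arities are: 4, 4, 1, 2.
Scan for the maximum value.
Maximum arity = 4.

4


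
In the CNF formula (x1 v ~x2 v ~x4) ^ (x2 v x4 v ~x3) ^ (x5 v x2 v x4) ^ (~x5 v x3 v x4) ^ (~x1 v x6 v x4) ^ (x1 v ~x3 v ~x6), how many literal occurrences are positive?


Scan each clause for unnegated literals.
Clause 1: 1 positive; Clause 2: 2 positive; Clause 3: 3 positive; Clause 4: 2 positive; Clause 5: 2 positive; Clause 6: 1 positive.
Total positive literal occurrences = 11.

11


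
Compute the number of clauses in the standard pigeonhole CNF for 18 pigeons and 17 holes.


The PHP encoding has two parts:
1) At-least-one-hole clauses: 18 (one per pigeon, each with 17 literals).
2) At-most-one-pigeon-per-hole clauses: 17 holes * C(18,2) = 17 * 153 = 2601.
Total clauses = 18 + 2601 = 2619.

2619


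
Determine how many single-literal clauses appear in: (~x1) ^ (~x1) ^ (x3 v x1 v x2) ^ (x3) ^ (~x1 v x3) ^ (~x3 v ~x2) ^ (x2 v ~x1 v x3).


A unit clause contains exactly one literal.
Unit clauses found: (~x1), (~x1), (x3).
Count = 3.

3


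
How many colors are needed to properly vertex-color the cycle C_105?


An odd cycle cannot be 2-colored: alternating two colors around the cycle returns to the start with a conflict.
Since 105 is odd, three colors are required (and three suffice).
Chromatic number = 3.

3


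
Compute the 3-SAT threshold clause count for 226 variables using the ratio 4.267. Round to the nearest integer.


The 3-SAT phase transition occurs at approximately 4.267 clauses per variable.
m = 4.267 * 226 = 964.342.
Rounded to nearest integer: 964.

964


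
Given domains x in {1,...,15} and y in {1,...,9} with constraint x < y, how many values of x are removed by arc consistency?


For the constraint x < y, x needs a supporting value in y's domain.
x can be at most 8 (one less than y's maximum).
Valid x values from domain: 8 out of 15.
Pruned = 15 - 8 = 7.

7


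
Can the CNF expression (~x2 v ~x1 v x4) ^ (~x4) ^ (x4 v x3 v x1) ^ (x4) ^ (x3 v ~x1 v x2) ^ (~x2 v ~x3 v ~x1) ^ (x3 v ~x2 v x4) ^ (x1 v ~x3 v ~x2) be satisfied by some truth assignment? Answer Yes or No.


Check all 16 possible truth assignments.
Number of satisfying assignments found: 0.
The formula is unsatisfiable.

No


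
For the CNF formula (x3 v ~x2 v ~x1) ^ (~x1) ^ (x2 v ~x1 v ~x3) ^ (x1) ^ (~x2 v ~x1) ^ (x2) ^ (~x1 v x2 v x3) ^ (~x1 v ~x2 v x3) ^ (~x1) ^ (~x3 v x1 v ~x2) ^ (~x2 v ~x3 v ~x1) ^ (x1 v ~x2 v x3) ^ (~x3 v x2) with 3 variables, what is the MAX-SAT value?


Enumerate all 8 truth assignments.
For each, count how many of the 13 clauses are satisfied.
The formula is not fully satisfiable, so the maximum is below 13.
Maximum simultaneously satisfiable clauses = 11.

11


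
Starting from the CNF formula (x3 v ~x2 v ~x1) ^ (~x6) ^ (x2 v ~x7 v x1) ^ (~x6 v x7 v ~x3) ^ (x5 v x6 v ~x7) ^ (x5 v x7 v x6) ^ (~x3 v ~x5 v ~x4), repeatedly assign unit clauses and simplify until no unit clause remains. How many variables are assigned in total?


Unit propagation repeatedly assigns the literal in any unit clause, then simplifies.
Assignments in order: x6 = F.
No further unit clauses remain.
Total variables assigned = 1.

1


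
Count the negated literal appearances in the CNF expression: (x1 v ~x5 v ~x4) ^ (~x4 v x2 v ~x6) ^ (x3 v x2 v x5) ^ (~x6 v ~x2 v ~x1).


Scan each clause for negated literals.
Clause 1: 2 negative; Clause 2: 2 negative; Clause 3: 0 negative; Clause 4: 3 negative.
Total negative literal occurrences = 7.

7


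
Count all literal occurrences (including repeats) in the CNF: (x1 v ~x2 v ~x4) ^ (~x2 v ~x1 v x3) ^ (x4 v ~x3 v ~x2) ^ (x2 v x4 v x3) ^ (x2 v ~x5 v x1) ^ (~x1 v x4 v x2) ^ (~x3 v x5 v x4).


Clause lengths: 3, 3, 3, 3, 3, 3, 3.
Sum = 3 + 3 + 3 + 3 + 3 + 3 + 3 = 21.

21


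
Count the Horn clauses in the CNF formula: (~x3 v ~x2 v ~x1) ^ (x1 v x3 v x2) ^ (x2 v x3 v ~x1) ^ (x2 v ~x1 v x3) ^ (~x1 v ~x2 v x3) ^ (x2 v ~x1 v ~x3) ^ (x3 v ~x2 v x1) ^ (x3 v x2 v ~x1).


A Horn clause has at most one positive literal.
Clause 1: 0 positive lit(s) -> Horn
Clause 2: 3 positive lit(s) -> not Horn
Clause 3: 2 positive lit(s) -> not Horn
Clause 4: 2 positive lit(s) -> not Horn
Clause 5: 1 positive lit(s) -> Horn
Clause 6: 1 positive lit(s) -> Horn
Clause 7: 2 positive lit(s) -> not Horn
Clause 8: 2 positive lit(s) -> not Horn
Total Horn clauses = 3.

3


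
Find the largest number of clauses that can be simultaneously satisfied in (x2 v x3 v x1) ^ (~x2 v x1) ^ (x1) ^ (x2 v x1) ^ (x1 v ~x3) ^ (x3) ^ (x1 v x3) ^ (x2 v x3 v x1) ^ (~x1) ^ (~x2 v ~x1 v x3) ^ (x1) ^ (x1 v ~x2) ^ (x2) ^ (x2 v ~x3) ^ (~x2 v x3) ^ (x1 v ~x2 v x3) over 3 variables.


Enumerate all 8 truth assignments.
For each, count how many of the 16 clauses are satisfied.
The formula is not fully satisfiable, so the maximum is below 16.
Maximum simultaneously satisfiable clauses = 15.

15


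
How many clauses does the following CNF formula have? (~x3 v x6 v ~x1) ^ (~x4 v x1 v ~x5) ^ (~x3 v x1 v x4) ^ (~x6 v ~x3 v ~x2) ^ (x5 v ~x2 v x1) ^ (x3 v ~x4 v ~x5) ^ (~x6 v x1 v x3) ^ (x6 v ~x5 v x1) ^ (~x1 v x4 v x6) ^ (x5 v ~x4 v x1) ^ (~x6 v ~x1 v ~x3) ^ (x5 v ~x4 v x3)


Each group enclosed in parentheses joined by ^ is one clause.
Counting the conjuncts: 12 clauses.

12


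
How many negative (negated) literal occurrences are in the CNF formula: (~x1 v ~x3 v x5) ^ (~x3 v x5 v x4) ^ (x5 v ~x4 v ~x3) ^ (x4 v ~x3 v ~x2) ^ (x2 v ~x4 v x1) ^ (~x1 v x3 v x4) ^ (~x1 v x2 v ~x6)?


Scan each clause for negated literals.
Clause 1: 2 negative; Clause 2: 1 negative; Clause 3: 2 negative; Clause 4: 2 negative; Clause 5: 1 negative; Clause 6: 1 negative; Clause 7: 2 negative.
Total negative literal occurrences = 11.

11


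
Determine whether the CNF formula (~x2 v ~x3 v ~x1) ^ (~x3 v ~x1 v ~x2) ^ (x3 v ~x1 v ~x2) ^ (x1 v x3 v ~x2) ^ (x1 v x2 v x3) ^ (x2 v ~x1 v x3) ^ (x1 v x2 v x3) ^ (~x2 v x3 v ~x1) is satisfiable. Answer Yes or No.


Check all 8 possible truth assignments.
Number of satisfying assignments found: 3.
The formula is satisfiable.

Yes


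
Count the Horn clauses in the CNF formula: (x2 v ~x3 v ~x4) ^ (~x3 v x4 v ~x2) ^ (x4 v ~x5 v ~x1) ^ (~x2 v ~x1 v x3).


A Horn clause has at most one positive literal.
Clause 1: 1 positive lit(s) -> Horn
Clause 2: 1 positive lit(s) -> Horn
Clause 3: 1 positive lit(s) -> Horn
Clause 4: 1 positive lit(s) -> Horn
Total Horn clauses = 4.

4


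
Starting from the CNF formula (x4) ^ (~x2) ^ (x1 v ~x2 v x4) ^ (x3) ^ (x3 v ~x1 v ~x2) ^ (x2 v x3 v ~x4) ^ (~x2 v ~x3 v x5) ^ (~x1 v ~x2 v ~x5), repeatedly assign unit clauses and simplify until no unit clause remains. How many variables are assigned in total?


Unit propagation repeatedly assigns the literal in any unit clause, then simplifies.
Assignments in order: x4 = T, x2 = F, x3 = T.
No further unit clauses remain.
Total variables assigned = 3.

3


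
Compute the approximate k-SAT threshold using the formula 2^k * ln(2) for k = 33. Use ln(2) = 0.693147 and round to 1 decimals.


Using the asymptotic formula: threshold ~ 2^k * ln(2).
2^33 = 8589934592.
8589934592 * 0.693147 = 5954087392.6.

5954087392.6


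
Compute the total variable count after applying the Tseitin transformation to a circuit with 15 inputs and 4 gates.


The Tseitin transformation introduces one auxiliary variable per gate.
Total variables = inputs + gates = 15 + 4 = 19.

19


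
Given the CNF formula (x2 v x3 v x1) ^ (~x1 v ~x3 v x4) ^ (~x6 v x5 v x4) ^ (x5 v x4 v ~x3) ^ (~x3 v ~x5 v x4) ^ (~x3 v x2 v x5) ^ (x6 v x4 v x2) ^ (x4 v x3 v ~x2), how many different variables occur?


Identify each distinct variable in the formula.
Variables found: x1, x2, x3, x4, x5, x6.
Total distinct variables = 6.

6


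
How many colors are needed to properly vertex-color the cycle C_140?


A cycle on an even number of vertices is bipartite: alternate two colors around the cycle.
Since 140 is even, two colors suffice, and at least two are needed because the graph has edges.
Chromatic number = 2.

2


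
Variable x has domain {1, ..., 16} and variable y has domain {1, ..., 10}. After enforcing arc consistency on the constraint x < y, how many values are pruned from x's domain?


For the constraint x < y, x needs a supporting value in y's domain.
x can be at most 9 (one less than y's maximum).
Valid x values from domain: 9 out of 16.
Pruned = 16 - 9 = 7.

7


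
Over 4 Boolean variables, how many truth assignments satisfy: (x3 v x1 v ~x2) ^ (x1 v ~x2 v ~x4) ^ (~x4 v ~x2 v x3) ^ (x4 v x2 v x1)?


Enumerate all 16 truth assignments over 4 variables.
Test each against every clause.
Satisfying assignments found: 10.

10


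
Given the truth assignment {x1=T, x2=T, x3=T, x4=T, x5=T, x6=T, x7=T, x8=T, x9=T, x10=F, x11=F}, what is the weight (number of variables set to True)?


The weight is the number of variables assigned True.
True variables: x1, x2, x3, x4, x5, x6, x7, x8, x9.
Weight = 9.

9


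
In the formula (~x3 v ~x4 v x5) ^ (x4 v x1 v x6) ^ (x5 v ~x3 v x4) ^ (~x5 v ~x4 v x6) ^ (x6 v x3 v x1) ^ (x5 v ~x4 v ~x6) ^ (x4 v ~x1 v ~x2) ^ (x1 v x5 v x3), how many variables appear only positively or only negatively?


A pure literal appears in only one polarity across all clauses.
Pure literals: x2 (negative only).
Count = 1.

1


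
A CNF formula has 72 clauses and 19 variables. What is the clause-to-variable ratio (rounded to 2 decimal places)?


Clause-to-variable ratio = clauses / variables.
72 / 19 = 3.79.

3.79


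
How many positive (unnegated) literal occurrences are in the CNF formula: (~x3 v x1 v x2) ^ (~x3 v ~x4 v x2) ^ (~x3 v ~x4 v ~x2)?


Scan each clause for unnegated literals.
Clause 1: 2 positive; Clause 2: 1 positive; Clause 3: 0 positive.
Total positive literal occurrences = 3.

3


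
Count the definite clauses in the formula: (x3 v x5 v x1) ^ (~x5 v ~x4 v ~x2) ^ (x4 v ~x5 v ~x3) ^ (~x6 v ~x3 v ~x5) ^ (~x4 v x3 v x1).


A definite clause has exactly one positive literal.
Clause 1: 3 positive -> not definite
Clause 2: 0 positive -> not definite
Clause 3: 1 positive -> definite
Clause 4: 0 positive -> not definite
Clause 5: 2 positive -> not definite
Definite clause count = 1.

1


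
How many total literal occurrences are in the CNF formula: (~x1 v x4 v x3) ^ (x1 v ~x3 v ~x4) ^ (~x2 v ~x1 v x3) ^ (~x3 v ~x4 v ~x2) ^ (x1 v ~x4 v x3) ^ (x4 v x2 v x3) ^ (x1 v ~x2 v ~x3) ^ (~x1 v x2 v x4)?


Clause lengths: 3, 3, 3, 3, 3, 3, 3, 3.
Sum = 3 + 3 + 3 + 3 + 3 + 3 + 3 + 3 = 24.

24
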